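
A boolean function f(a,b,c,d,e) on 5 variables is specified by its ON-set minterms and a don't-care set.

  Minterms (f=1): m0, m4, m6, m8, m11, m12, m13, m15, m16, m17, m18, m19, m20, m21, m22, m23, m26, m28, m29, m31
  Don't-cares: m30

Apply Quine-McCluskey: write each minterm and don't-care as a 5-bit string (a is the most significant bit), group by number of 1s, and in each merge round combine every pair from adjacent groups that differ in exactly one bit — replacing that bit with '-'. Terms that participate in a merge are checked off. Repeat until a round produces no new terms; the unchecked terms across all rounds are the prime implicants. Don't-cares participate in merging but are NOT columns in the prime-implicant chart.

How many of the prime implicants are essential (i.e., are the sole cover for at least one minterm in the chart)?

[col 0] 00000*, 00100*, 00110*, 01000*, 01011*, 01100*, 01101*, 01111*, 10000*, 10001*, 10010*, 10011*, 10100*, 10101*, 10110*, 10111*, 11010*, 11100*, 11101*, 11110*, 11111*
[col 1] -0000*, -0100*, -0110*, -1100*, -1101*, -1111*, 0-000*, 0-100*, 00-00*, 001-0*, 01-00*, 01-11, 011-1*, 0110-*, 1-010*, 1-100*, 1-101*, 1-110*, 1-111*, 10-00*, 10-01*, 10-10*, 10-11*, 100-0*, 100-1*, 1000-*, 1001-*, 101-0*, 101-1*, 1010-*, 1011-*, 11-10*, 111-0*, 111-1*, 1110-*, 1111-*
[col 2] --100, -0-00, -01-0, -11-1, -110-, 0--00, 1--10, 1-1-0*, 1-1-1*, 1-10-*, 1-11-*, 10--0*, 10--1*, 10-0-*, 10-1-*, 100--*, 101--*, 111--*
[col 3] 1-1--, 10---
Prime implicants: --100, -0-00, -01-0, -11-1, -110-, 0--00, 01-11, 1--10, 1-1--, 10---
PI chart (minterm → PIs covering it):
  0 | -0-00,0--00
  4 | --100,-0-00,-01-0,0--00
  6 | -01-0  (sole → essential)
  8 | 0--00  (sole → essential)
  11 | 01-11  (sole → essential)
  12 | --100,-110-,0--00
  13 | -11-1,-110-
  15 | -11-1,01-11
  16 | -0-00,10---
  17 | 10---  (sole → essential)
  18 | 1--10,10---
  19 | 10---  (sole → essential)
  20 | --100,-0-00,-01-0,1-1--,10---
  21 | 1-1--,10---
  22 | -01-0,1--10,1-1--,10---
  23 | 1-1--,10---
  26 | 1--10  (sole → essential)
  28 | --100,-110-,1-1--
  29 | -11-1,-110-,1-1--
  31 | -11-1,1-1--
Essential prime implicants: -01-0, 0--00, 01-11, 1--10, 10---

5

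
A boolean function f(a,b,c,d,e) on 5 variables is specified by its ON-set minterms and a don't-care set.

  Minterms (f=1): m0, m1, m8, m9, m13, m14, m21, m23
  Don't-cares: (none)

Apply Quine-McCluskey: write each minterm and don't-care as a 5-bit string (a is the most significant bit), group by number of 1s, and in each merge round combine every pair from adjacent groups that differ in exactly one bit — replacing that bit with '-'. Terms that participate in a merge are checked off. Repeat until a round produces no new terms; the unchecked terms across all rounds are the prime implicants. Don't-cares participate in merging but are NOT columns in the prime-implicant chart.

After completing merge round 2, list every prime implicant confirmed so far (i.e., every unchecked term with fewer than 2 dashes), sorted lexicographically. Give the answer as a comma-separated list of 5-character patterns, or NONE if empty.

size-2^0 implicants → 00000(✓)  00001(✓)  01000(✓)  01001(✓)  01101(✓)  01110  10101(✓)  10111(✓)
size-2^1 implicants → 0-000(✓)  0-001(✓)  0000-(✓)  01-01  0100-(✓)  101-1
size-2^2 implicants → 0-00-
Unchecked terms (primes): 0-00-, 01-01, 01110, 101-1

01-01, 01110, 101-1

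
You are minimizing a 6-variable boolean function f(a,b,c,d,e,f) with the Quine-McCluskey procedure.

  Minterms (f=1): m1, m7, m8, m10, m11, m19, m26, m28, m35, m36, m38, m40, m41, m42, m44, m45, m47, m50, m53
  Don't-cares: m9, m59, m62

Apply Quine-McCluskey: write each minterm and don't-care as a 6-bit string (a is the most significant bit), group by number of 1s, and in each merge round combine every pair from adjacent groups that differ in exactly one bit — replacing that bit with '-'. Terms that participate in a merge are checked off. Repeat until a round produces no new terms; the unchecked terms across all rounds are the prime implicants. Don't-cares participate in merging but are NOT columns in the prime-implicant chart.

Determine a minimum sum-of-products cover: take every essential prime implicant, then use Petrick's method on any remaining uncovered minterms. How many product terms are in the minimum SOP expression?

13

Round 0: 000001✓ 000111 001000✓ 001001✓ 001010✓ 001011✓ 010011 011010✓ 011100 100011 100100✓ 100110✓ 101000✓ 101001✓ 101010✓ 101100✓ 101101✓ 101111✓ 110010 110101 111011 111110
Round 1: -01000✓ -01001✓ -01010✓ 0-1010 00-001 0010-0✓ 0010-1✓ 00100-✓ 00101-✓ 10-100 1001-0 101-00✓ 101-01✓ 1010-0✓ 10100-✓ 1011-1 10110-✓
Round 2: -010-0 -0100- 0010-- 101-0-
PIs = {-010-0, -0100-, 0-1010, 00-001, 000111, 0010--, 010011, 011100, 10-100, 100011, 1001-0, 101-0-, 1011-1, 110010, 110101, 111011, 111110}
Coverage chart:
  m1: 00-001 ←essential
  m7: 000111 ←essential
  m8: -010-0,-0100-,0010--
  m10: -010-0,0-1010,0010--
  m11: 0010-- ←essential
  m19: 010011 ←essential
  m26: 0-1010 ←essential
  m28: 011100 ←essential
  m35: 100011 ←essential
  m36: 10-100,1001-0
  m38: 1001-0 ←essential
  m40: -010-0,-0100-,101-0-
  m41: -0100-,101-0-
  m42: -010-0 ←essential
  m44: 10-100,101-0-
  m45: 101-0-,1011-1
  m47: 1011-1 ←essential
  m50: 110010 ←essential
  m53: 110101 ←essential
Essential: -010-0, 0-1010, 00-001, 000111, 0010--, 010011, 011100, 100011, 1001-0, 1011-1, 110010, 110101
Petrick residual → 101-0-
Min cover (13 terms): b'cd'f' + a'cd'ef' + a'b'd'e'f + a'b'c'def + a'b'cd' + a'bc'd'ef + a'bcde'f' + ab'c'd'ef + ab'c'df' + ab'ce' + ab'cdf + abc'd'ef' + abc'de'f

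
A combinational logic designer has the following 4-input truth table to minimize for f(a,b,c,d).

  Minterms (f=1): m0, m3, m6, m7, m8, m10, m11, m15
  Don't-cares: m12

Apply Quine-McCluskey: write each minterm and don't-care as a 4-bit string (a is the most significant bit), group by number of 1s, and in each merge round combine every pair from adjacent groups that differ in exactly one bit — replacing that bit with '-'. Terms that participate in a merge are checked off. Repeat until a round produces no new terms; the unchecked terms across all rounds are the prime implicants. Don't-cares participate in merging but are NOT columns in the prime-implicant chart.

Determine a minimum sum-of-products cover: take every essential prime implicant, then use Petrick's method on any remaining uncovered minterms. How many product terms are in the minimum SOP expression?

Round 0: 0000✓ 0011✓ 0110✓ 0111✓ 1000✓ 1010✓ 1011✓ 1100✓ 1111✓
Round 1: -000 -011✓ -111✓ 0-11✓ 011- 1-00 1-11✓ 10-0 101-
Round 2: --11
PIs = {--11, -000, 011-, 1-00, 10-0, 101-}
Coverage chart:
  m0: -000 ←essential
  m3: --11 ←essential
  m6: 011- ←essential
  m7: --11,011-
  m8: -000,1-00,10-0
  m10: 10-0,101-
  m11: --11,101-
  m15: --11 ←essential
Essential: --11, -000, 011-
Petrick residual → 10-0
Min cover (4 terms): cd + b'c'd' + a'bc + ab'd'

4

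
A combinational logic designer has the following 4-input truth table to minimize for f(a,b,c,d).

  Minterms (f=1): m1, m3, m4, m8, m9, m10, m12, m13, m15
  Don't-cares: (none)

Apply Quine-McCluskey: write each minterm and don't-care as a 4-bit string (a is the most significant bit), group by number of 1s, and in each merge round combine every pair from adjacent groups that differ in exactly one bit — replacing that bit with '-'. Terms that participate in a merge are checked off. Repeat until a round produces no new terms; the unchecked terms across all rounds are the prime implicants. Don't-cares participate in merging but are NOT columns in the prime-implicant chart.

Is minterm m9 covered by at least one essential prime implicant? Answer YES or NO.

NO

[col 0] 0001*, 0011*, 0100*, 1000*, 1001*, 1010*, 1100*, 1101*, 1111*
[col 1] -001, -100, 00-1, 1-00*, 1-01*, 10-0, 100-*, 11-1, 110-*
[col 2] 1-0-
Prime implicants: -001, -100, 00-1, 1-0-, 10-0, 11-1
PI chart (minterm → PIs covering it):
  1 | -001,00-1
  3 | 00-1  (sole → essential)
  4 | -100  (sole → essential)
  8 | 1-0-,10-0
  9 | -001,1-0-
  10 | 10-0  (sole → essential)
  12 | -100,1-0-
  13 | 1-0-,11-1
  15 | 11-1  (sole → essential)
Essential prime implicants: -100, 00-1, 10-0, 11-1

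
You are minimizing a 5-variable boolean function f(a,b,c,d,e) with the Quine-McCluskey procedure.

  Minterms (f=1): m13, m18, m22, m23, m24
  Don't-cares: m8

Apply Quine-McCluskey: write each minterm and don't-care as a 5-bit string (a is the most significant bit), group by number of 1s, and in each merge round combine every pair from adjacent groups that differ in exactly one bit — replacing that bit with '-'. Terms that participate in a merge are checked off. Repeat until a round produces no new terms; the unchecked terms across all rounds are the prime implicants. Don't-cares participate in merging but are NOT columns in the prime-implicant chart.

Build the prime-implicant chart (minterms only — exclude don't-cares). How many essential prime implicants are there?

4

Round 0: 01000✓ 01101 10010✓ 10110✓ 10111✓ 11000✓
Round 1: -1000 10-10 1011-
PIs = {-1000, 01101, 10-10, 1011-}
Coverage chart:
  m13: 01101 ←essential
  m18: 10-10 ←essential
  m22: 10-10,1011-
  m23: 1011- ←essential
  m24: -1000 ←essential
Essential: -1000, 01101, 10-10, 1011-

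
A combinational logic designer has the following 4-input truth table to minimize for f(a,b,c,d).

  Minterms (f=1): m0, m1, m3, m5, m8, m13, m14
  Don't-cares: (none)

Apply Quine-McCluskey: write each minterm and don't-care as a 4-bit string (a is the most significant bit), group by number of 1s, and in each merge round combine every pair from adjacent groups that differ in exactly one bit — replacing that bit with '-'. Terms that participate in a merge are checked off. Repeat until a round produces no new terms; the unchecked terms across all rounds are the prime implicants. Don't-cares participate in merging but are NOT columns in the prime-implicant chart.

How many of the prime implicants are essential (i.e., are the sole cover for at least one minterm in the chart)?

4

Round 0: 0000✓ 0001✓ 0011✓ 0101✓ 1000✓ 1101✓ 1110
Round 1: -000 -101 0-01 00-1 000-
PIs = {-000, -101, 0-01, 00-1, 000-, 1110}
Coverage chart:
  m0: -000,000-
  m1: 0-01,00-1,000-
  m3: 00-1 ←essential
  m5: -101,0-01
  m8: -000 ←essential
  m13: -101 ←essential
  m14: 1110 ←essential
Essential: -000, -101, 00-1, 1110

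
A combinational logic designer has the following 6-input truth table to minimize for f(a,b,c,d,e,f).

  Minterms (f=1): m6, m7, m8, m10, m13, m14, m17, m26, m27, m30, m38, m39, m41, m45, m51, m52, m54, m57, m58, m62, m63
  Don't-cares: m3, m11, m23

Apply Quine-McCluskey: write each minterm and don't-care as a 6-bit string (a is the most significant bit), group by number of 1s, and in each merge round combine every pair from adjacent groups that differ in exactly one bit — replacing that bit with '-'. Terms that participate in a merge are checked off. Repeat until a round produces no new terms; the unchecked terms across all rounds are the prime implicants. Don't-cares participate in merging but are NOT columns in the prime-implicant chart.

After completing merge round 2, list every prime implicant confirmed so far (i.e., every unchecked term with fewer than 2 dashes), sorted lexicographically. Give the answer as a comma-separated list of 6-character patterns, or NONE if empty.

-01101, 0-0111, 00-011, 00-110, 000-11, 0010-0, 010001, 1-0110, 1-1001, 101-01, 11-110, 110011, 1101-0, 11111-

[col 0] 000011*, 000110*, 000111*, 001000*, 001010*, 001011*, 001101*, 001110*, 010001, 010111*, 011010*, 011011*, 011110*, 100110*, 100111*, 101001*, 101101*, 110011, 110100*, 110110*, 111001*, 111010*, 111110*, 111111*
[col 1] -00110*, -00111*, -01101, -11010*, -11110*, 0-0111, 0-1010*, 0-1011*, 0-1110*, 00-011, 00-110, 000-11, 00011-*, 001-10*, 0010-0, 00101-*, 011-10*, 01101-*, 1-0110, 1-1001, 10011-*, 101-01, 11-110, 1101-0, 111-10*, 11111-
[col 2] -0011-, -11-10, 0-1-10, 0-101-
Prime implicants: -0011-, -01101, -11-10, 0-0111, 0-1-10, 0-101-, 00-011, 00-110, 000-11, 0010-0, 010001, 1-0110, 1-1001, 101-01, 11-110, 110011, 1101-0, 11111-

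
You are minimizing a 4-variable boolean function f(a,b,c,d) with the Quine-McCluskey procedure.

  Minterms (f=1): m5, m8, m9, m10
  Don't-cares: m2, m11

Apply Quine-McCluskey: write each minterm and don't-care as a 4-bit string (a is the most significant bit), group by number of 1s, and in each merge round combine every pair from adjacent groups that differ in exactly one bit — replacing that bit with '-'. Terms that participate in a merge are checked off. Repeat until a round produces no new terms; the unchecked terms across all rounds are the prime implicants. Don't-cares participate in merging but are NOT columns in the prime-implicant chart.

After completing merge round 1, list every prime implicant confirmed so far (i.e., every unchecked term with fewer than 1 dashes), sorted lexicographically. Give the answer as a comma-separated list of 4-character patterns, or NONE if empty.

0101

Round 0: 0010✓ 0101 1000✓ 1001✓ 1010✓ 1011✓
Round 1: -010 10-0✓ 10-1✓ 100-✓ 101-✓
Round 2: 10--
PIs = {-010, 0101, 10--}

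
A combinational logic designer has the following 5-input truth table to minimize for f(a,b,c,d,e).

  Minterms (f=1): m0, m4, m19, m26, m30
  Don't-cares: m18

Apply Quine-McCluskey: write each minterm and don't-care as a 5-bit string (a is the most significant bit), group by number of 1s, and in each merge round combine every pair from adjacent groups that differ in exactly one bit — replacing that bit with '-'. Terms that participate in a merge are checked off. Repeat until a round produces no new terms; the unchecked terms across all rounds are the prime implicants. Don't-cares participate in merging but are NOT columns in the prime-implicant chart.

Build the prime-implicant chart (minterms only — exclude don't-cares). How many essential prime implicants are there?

3

size-2^0 implicants → 00000(✓)  00100(✓)  10010(✓)  10011(✓)  11010(✓)  11110(✓)
size-2^1 implicants → 00-00  1-010  1001-  11-10
Unchecked terms (primes): 00-00, 1-010, 1001-, 11-10
Minterm coverage:
  m0 ⊆ 00-00 [E]
  m4 ⊆ 00-00 [E]
  m19 ⊆ 1001- [E]
  m26 ⊆ 1-010,11-10
  m30 ⊆ 11-10 [E]
E = {00-00, 1001-, 11-10}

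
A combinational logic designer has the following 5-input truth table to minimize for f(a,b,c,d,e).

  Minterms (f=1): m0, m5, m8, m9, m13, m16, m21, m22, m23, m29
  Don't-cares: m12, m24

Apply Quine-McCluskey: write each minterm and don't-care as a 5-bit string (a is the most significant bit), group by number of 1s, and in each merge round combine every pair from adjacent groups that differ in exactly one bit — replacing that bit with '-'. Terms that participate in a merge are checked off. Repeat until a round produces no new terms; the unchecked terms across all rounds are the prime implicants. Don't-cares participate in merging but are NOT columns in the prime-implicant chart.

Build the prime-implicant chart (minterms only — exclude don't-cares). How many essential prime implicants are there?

size-2^0 implicants → 00000(✓)  00101(✓)  01000(✓)  01001(✓)  01100(✓)  01101(✓)  10000(✓)  10101(✓)  10110(✓)  10111(✓)  11000(✓)  11101(✓)
size-2^1 implicants → -0000(✓)  -0101(✓)  -1000(✓)  -1101(✓)  0-000(✓)  0-101(✓)  01-00(✓)  01-01(✓)  0100-(✓)  0110-(✓)  1-000(✓)  1-101(✓)  101-1  1011-
size-2^2 implicants → --000  --101  01-0-
Unchecked terms (primes): --000, --101, 01-0-, 101-1, 1011-
Minterm coverage:
  m0 ⊆ --000 [E]
  m5 ⊆ --101 [E]
  m8 ⊆ --000,01-0-
  m9 ⊆ 01-0- [E]
  m13 ⊆ --101,01-0-
  m16 ⊆ --000 [E]
  m21 ⊆ --101,101-1
  m22 ⊆ 1011- [E]
  m23 ⊆ 101-1,1011-
  m29 ⊆ --101 [E]
E = {--000, --101, 01-0-, 1011-}

4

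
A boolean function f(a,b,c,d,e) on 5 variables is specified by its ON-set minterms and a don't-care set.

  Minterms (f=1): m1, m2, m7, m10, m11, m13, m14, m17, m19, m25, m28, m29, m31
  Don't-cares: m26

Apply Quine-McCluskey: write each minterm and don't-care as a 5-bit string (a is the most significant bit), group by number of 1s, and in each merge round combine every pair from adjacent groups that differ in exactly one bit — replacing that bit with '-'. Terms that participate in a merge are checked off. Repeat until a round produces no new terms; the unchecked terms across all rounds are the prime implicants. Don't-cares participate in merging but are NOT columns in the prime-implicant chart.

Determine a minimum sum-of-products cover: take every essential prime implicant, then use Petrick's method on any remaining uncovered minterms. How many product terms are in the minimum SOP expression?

[col 0] 00001*, 00010*, 00111, 01010*, 01011*, 01101*, 01110*, 10001*, 10011*, 11001*, 11010*, 11100*, 11101*, 11111*
[col 1] -0001, -1010, -1101, 0-010, 01-10, 0101-, 1-001, 100-1, 11-01, 111-1, 1110-
Prime implicants: -0001, -1010, -1101, 0-010, 00111, 01-10, 0101-, 1-001, 100-1, 11-01, 111-1, 1110-
PI chart (minterm → PIs covering it):
  1 | -0001  (sole → essential)
  2 | 0-010  (sole → essential)
  7 | 00111  (sole → essential)
  10 | -1010,0-010,01-10,0101-
  11 | 0101-  (sole → essential)
  13 | -1101  (sole → essential)
  14 | 01-10  (sole → essential)
  17 | -0001,1-001,100-1
  19 | 100-1  (sole → essential)
  25 | 1-001,11-01
  28 | 1110-  (sole → essential)
  29 | -1101,11-01,111-1,1110-
  31 | 111-1  (sole → essential)
Essential prime implicants: -0001, -1101, 0-010, 00111, 01-10, 0101-, 100-1, 111-1, 1110-
Petrick residual → 1-001
Minimum SOP uses 10 PIs: b'c'd'e + bcd'e + a'c'de' + a'b'cde + a'bde' + a'bc'd + ac'd'e + ab'c'e + abce + abcd'

10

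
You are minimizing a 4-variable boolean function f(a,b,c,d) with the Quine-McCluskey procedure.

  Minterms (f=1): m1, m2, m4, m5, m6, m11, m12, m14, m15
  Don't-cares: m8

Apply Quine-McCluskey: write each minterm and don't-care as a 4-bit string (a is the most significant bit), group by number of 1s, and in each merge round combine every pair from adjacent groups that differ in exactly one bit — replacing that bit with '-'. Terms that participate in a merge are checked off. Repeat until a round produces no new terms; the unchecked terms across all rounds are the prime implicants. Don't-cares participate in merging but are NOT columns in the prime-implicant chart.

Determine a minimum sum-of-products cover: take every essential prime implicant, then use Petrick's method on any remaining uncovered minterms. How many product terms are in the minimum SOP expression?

[col 0] 0001*, 0010*, 0100*, 0101*, 0110*, 1000*, 1011*, 1100*, 1110*, 1111*
[col 1] -100*, -110*, 0-01, 0-10, 01-0*, 010-, 1-00, 1-11, 11-0*, 111-
[col 2] -1-0
Prime implicants: -1-0, 0-01, 0-10, 010-, 1-00, 1-11, 111-
PI chart (minterm → PIs covering it):
  1 | 0-01  (sole → essential)
  2 | 0-10  (sole → essential)
  4 | -1-0,010-
  5 | 0-01,010-
  6 | -1-0,0-10
  11 | 1-11  (sole → essential)
  12 | -1-0,1-00
  14 | -1-0,111-
  15 | 1-11,111-
Essential prime implicants: 0-01, 0-10, 1-11
Petrick residual → -1-0
Minimum SOP uses 4 PIs: bd' + a'c'd + a'cd' + acd

4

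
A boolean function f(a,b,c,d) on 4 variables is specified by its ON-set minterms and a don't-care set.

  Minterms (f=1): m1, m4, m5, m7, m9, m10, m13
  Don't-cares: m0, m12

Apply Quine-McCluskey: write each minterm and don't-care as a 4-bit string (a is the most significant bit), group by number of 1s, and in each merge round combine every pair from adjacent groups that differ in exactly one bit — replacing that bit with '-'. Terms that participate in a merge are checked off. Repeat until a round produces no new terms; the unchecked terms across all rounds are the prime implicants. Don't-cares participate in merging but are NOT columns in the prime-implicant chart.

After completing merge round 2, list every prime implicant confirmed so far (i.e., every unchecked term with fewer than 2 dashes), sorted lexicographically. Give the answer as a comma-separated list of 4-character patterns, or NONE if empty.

01-1, 1010

Round 0: 0000✓ 0001✓ 0100✓ 0101✓ 0111✓ 1001✓ 1010 1100✓ 1101✓
Round 1: -001✓ -100✓ -101✓ 0-00✓ 0-01✓ 000-✓ 01-1 010-✓ 1-01✓ 110-✓
Round 2: --01 -10- 0-0-
PIs = {--01, -10-, 0-0-, 01-1, 1010}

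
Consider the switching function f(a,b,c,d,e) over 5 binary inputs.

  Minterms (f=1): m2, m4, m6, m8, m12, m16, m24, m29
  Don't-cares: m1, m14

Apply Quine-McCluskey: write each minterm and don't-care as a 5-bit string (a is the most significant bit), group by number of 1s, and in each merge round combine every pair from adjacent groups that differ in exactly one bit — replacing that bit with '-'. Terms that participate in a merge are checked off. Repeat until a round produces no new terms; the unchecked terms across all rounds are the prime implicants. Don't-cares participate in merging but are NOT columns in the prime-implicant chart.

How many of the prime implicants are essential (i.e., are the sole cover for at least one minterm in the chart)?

4

[col 0] 00001, 00010*, 00100*, 00110*, 01000*, 01100*, 01110*, 10000*, 11000*, 11101
[col 1] -1000, 0-100*, 0-110*, 00-10, 001-0*, 01-00, 011-0*, 1-000
[col 2] 0-1-0
Prime implicants: -1000, 0-1-0, 00-10, 00001, 01-00, 1-000, 11101
PI chart (minterm → PIs covering it):
  2 | 00-10  (sole → essential)
  4 | 0-1-0  (sole → essential)
  6 | 0-1-0,00-10
  8 | -1000,01-00
  12 | 0-1-0,01-00
  16 | 1-000  (sole → essential)
  24 | -1000,1-000
  29 | 11101  (sole → essential)
Essential prime implicants: 0-1-0, 00-10, 1-000, 11101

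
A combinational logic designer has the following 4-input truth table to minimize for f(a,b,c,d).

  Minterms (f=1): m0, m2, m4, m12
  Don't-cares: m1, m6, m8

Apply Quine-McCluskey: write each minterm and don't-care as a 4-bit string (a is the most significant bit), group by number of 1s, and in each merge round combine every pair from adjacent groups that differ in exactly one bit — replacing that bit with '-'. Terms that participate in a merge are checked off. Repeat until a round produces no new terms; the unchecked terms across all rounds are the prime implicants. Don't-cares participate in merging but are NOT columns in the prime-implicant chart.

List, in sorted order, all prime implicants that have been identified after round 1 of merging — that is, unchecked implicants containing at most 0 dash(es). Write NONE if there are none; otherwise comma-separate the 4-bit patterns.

[col 0] 0000*, 0001*, 0010*, 0100*, 0110*, 1000*, 1100*
[col 1] -000*, -100*, 0-00*, 0-10*, 00-0*, 000-, 01-0*, 1-00*
[col 2] --00, 0--0
Prime implicants: --00, 0--0, 000-

NONE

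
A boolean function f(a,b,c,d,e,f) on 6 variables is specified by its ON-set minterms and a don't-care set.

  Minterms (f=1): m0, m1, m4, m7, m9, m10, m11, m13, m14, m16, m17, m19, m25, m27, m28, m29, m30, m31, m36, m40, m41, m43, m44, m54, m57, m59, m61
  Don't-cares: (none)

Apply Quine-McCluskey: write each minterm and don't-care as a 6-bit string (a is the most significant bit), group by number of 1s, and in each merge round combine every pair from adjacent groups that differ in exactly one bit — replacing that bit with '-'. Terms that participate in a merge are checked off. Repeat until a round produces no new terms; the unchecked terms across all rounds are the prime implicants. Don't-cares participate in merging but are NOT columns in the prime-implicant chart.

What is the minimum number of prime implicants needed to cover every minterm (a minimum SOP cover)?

[col 0] 000000*, 000001*, 000100*, 000111, 001001*, 001010*, 001011*, 001101*, 001110*, 010000*, 010001*, 010011*, 011001*, 011011*, 011100*, 011101*, 011110*, 011111*, 100100*, 101000*, 101001*, 101011*, 101100*, 110110, 111001*, 111011*, 111101*
[col 1] -00100, -01001*, -01011*, -11001*, -11011*, -11101*, 0-0000*, 0-0001*, 0-1001*, 0-1011*, 0-1101*, 0-1110, 00-001*, 000-00, 00000-*, 001-01*, 001-10, 0010-1*, 00101-, 01-001*, 01-011*, 0100-1*, 01000-*, 011-01*, 011-11*, 0110-1*, 0111-0*, 0111-1*, 01110-*, 01111-*, 1-1001*, 1-1011*, 10-100, 101-00, 1010-1*, 10100-, 111-01*, 1110-1*
[col 2] --1001*, --1011*, -010-1*, -11-01, -110-1*, 0--001, 0-000-, 0-1-01, 0-10-1*, 01-0-1, 011--1, 0111--, 1-10-1*
[col 3] --10-1
Prime implicants: --10-1, -00100, -11-01, 0--001, 0-000-, 0-1-01, 0-1110, 000-00, 000111, 001-10, 00101-, 01-0-1, 011--1, 0111--, 10-100, 101-00, 10100-, 110110
PI chart (minterm → PIs covering it):
  0 | 0-000-,000-00
  1 | 0--001,0-000-
  4 | -00100,000-00
  7 | 000111  (sole → essential)
  9 | --10-1,0--001,0-1-01
  10 | 001-10,00101-
  11 | --10-1,00101-
  13 | 0-1-01  (sole → essential)
  14 | 0-1110,001-10
  16 | 0-000-  (sole → essential)
  17 | 0--001,0-000-,01-0-1
  19 | 01-0-1  (sole → essential)
  25 | --10-1,-11-01,0--001,0-1-01,01-0-1,011--1
  27 | --10-1,01-0-1,011--1
  28 | 0111--  (sole → essential)
  29 | -11-01,0-1-01,011--1,0111--
  30 | 0-1110,0111--
  31 | 011--1,0111--
  36 | -00100,10-100
  40 | 101-00,10100-
  41 | --10-1,10100-
  43 | --10-1  (sole → essential)
  44 | 10-100,101-00
  54 | 110110  (sole → essential)
  57 | --10-1,-11-01
  59 | --10-1  (sole → essential)
  61 | -11-01  (sole → essential)
Essential prime implicants: --10-1, -11-01, 0-000-, 0-1-01, 000111, 01-0-1, 0111--, 110110
Petrick residual → -00100, 001-10, 101-00
Minimum SOP uses 11 PIs: cd'f + b'c'de'f' + bce'f + a'c'd'e' + a'ce'f + a'b'c'def + a'b'cef' + a'bd'f + a'bcd + ab'ce'f' + abc'def'

11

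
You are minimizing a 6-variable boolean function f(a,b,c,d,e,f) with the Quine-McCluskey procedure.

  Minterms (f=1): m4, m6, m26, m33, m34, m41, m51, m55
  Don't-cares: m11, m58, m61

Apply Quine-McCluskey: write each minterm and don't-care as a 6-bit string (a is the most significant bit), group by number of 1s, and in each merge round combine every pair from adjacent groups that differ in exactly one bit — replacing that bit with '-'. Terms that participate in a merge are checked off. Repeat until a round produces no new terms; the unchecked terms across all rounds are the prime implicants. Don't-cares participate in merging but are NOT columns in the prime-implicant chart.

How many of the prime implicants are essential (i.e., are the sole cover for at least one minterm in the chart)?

size-2^0 implicants → 000100(✓)  000110(✓)  001011  011010(✓)  100001(✓)  100010  101001(✓)  110011(✓)  110111(✓)  111010(✓)  111101
size-2^1 implicants → -11010  0001-0  10-001  110-11
Unchecked terms (primes): -11010, 0001-0, 001011, 10-001, 100010, 110-11, 111101
Minterm coverage:
  m4 ⊆ 0001-0 [E]
  m6 ⊆ 0001-0 [E]
  m26 ⊆ -11010 [E]
  m33 ⊆ 10-001 [E]
  m34 ⊆ 100010 [E]
  m41 ⊆ 10-001 [E]
  m51 ⊆ 110-11 [E]
  m55 ⊆ 110-11 [E]
E = {-11010, 0001-0, 10-001, 100010, 110-11}

5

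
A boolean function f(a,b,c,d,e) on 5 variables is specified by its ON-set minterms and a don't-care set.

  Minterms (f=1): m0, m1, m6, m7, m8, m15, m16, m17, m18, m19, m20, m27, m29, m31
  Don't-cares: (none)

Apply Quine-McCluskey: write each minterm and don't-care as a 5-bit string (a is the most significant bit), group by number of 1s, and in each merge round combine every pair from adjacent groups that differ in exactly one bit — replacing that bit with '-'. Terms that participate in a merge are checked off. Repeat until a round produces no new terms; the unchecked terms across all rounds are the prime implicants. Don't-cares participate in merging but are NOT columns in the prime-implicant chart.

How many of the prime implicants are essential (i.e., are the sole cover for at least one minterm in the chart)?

size-2^0 implicants → 00000(✓)  00001(✓)  00110(✓)  00111(✓)  01000(✓)  01111(✓)  10000(✓)  10001(✓)  10010(✓)  10011(✓)  10100(✓)  11011(✓)  11101(✓)  11111(✓)
size-2^1 implicants → -0000(✓)  -0001(✓)  -1111  0-000  0-111  0000-(✓)  0011-  1-011  10-00  100-0(✓)  100-1(✓)  1000-(✓)  1001-(✓)  11-11  111-1
size-2^2 implicants → -000-  100--
Unchecked terms (primes): -000-, -1111, 0-000, 0-111, 0011-, 1-011, 10-00, 100--, 11-11, 111-1
Minterm coverage:
  m0 ⊆ -000-,0-000
  m1 ⊆ -000- [E]
  m6 ⊆ 0011- [E]
  m7 ⊆ 0-111,0011-
  m8 ⊆ 0-000 [E]
  m15 ⊆ -1111,0-111
  m16 ⊆ -000-,10-00,100--
  m17 ⊆ -000-,100--
  m18 ⊆ 100-- [E]
  m19 ⊆ 1-011,100--
  m20 ⊆ 10-00 [E]
  m27 ⊆ 1-011,11-11
  m29 ⊆ 111-1 [E]
  m31 ⊆ -1111,11-11,111-1
E = {-000-, 0-000, 0011-, 10-00, 100--, 111-1}

6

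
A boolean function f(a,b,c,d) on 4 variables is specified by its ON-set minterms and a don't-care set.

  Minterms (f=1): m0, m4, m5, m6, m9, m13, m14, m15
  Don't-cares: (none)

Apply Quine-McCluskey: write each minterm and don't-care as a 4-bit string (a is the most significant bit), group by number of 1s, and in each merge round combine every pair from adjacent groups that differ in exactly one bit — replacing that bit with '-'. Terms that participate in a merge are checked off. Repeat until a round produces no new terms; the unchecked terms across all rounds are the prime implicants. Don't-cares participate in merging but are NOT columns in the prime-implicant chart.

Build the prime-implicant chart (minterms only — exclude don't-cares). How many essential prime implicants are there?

size-2^0 implicants → 0000(✓)  0100(✓)  0101(✓)  0110(✓)  1001(✓)  1101(✓)  1110(✓)  1111(✓)
size-2^1 implicants → -101  -110  0-00  01-0  010-  1-01  11-1  111-
Unchecked terms (primes): -101, -110, 0-00, 01-0, 010-, 1-01, 11-1, 111-
Minterm coverage:
  m0 ⊆ 0-00 [E]
  m4 ⊆ 0-00,01-0,010-
  m5 ⊆ -101,010-
  m6 ⊆ -110,01-0
  m9 ⊆ 1-01 [E]
  m13 ⊆ -101,1-01,11-1
  m14 ⊆ -110,111-
  m15 ⊆ 11-1,111-
E = {0-00, 1-01}

2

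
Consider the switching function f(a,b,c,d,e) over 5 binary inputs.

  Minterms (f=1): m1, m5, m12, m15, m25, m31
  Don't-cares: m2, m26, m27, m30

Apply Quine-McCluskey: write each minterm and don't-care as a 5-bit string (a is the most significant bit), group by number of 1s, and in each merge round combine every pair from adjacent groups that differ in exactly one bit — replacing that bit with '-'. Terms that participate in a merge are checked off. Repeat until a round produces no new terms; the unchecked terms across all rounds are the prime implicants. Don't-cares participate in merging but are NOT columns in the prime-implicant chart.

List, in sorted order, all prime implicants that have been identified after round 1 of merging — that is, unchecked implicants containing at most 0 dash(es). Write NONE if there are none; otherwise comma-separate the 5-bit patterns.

Round 0: 00001✓ 00010 00101✓ 01100 01111✓ 11001✓ 11010✓ 11011✓ 11110✓ 11111✓
Round 1: -1111 00-01 11-10✓ 11-11✓ 110-1 1101-✓ 1111-✓
Round 2: 11-1-
PIs = {-1111, 00-01, 00010, 01100, 11-1-, 110-1}

00010, 01100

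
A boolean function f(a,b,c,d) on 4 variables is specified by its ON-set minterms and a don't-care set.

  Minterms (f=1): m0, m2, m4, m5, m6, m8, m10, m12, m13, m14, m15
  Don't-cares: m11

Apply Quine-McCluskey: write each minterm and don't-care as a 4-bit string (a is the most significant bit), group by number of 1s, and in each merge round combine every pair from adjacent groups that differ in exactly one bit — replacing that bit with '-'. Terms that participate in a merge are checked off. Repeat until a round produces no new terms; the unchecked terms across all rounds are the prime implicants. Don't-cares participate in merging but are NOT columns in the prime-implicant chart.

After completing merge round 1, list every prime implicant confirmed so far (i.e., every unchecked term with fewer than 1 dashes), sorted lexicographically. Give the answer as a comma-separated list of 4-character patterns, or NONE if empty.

size-2^0 implicants → 0000(✓)  0010(✓)  0100(✓)  0101(✓)  0110(✓)  1000(✓)  1010(✓)  1011(✓)  1100(✓)  1101(✓)  1110(✓)  1111(✓)
size-2^1 implicants → -000(✓)  -010(✓)  -100(✓)  -101(✓)  -110(✓)  0-00(✓)  0-10(✓)  00-0(✓)  01-0(✓)  010-(✓)  1-00(✓)  1-10(✓)  1-11(✓)  10-0(✓)  101-(✓)  11-0(✓)  11-1(✓)  110-(✓)  111-(✓)
size-2^2 implicants → --00(✓)  --10(✓)  -0-0(✓)  -1-0(✓)  -10-  0--0(✓)  1--0(✓)  1-1-  11--
size-2^3 implicants → ---0
Unchecked terms (primes): ---0, -10-, 1-1-, 11--

NONE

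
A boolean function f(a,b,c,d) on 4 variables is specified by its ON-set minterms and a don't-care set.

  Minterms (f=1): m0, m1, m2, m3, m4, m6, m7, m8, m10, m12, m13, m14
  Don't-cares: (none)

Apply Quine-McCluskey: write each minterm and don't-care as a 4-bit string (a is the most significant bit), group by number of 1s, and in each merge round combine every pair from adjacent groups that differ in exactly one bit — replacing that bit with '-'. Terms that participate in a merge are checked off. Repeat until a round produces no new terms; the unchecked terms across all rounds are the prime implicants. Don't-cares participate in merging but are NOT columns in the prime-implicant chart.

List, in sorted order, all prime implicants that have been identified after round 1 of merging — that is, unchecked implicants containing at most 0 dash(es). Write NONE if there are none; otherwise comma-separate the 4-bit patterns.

NONE

size-2^0 implicants → 0000(✓)  0001(✓)  0010(✓)  0011(✓)  0100(✓)  0110(✓)  0111(✓)  1000(✓)  1010(✓)  1100(✓)  1101(✓)  1110(✓)
size-2^1 implicants → -000(✓)  -010(✓)  -100(✓)  -110(✓)  0-00(✓)  0-10(✓)  0-11(✓)  00-0(✓)  00-1(✓)  000-(✓)  001-(✓)  01-0(✓)  011-(✓)  1-00(✓)  1-10(✓)  10-0(✓)  11-0(✓)  110-
size-2^2 implicants → --00(✓)  --10(✓)  -0-0(✓)  -1-0(✓)  0--0(✓)  0-1-  00--  1--0(✓)
size-2^3 implicants → ---0
Unchecked terms (primes): ---0, 0-1-, 00--, 110-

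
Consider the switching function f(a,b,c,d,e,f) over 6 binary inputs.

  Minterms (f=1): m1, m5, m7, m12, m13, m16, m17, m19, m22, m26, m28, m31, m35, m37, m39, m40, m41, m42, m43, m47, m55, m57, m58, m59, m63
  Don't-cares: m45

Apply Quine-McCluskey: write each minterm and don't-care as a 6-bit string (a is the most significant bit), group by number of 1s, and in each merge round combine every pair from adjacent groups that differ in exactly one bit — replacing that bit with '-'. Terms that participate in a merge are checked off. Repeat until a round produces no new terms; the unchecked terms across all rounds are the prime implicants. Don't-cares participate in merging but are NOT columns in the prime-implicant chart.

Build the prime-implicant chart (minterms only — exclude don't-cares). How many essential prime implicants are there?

11

[col 0] 000001*, 000101*, 000111*, 001100*, 001101*, 010000*, 010001*, 010011*, 010110, 011010*, 011100*, 011111*, 100011*, 100101*, 100111*, 101000*, 101001*, 101010*, 101011*, 101101*, 101111*, 110111*, 111001*, 111010*, 111011*, 111111*
[col 1] -00101*, -00111*, -01101*, -11010, -11111, 0-0001, 0-1100, 00-101*, 000-01, 0001-1*, 00110-, 0100-1, 01000-, 1-0111*, 1-1001*, 1-1010*, 1-1011*, 1-1111*, 10-011*, 10-101*, 10-111*, 100-11*, 1001-1*, 101-01*, 101-11*, 1010-0*, 1010-1*, 10100-*, 10101-*, 1011-1*, 11-111*, 111-11*, 1110-1*, 11101-*
[col 2] -0-101, -001-1, 1--111, 1-1-11, 1-10-1, 1-101-, 10--11, 10-1-1, 101--1, 1010--
Prime implicants: -0-101, -001-1, -11010, -11111, 0-0001, 0-1100, 000-01, 00110-, 0100-1, 01000-, 010110, 1--111, 1-1-11, 1-10-1, 1-101-, 10--11, 10-1-1, 101--1, 1010--
PI chart (minterm → PIs covering it):
  1 | 0-0001,000-01
  5 | -0-101,-001-1,000-01
  7 | -001-1  (sole → essential)
  12 | 0-1100,00110-
  13 | -0-101,00110-
  16 | 01000-  (sole → essential)
  17 | 0-0001,0100-1,01000-
  19 | 0100-1  (sole → essential)
  22 | 010110  (sole → essential)
  26 | -11010  (sole → essential)
  28 | 0-1100  (sole → essential)
  31 | -11111  (sole → essential)
  35 | 10--11  (sole → essential)
  37 | -0-101,-001-1,10-1-1
  39 | -001-1,1--111,10--11,10-1-1
  40 | 1010--  (sole → essential)
  41 | 1-10-1,101--1,1010--
  42 | 1-101-,1010--
  43 | 1-1-11,1-10-1,1-101-,10--11,101--1,1010--
  47 | 1--111,1-1-11,10--11,10-1-1,101--1
  55 | 1--111  (sole → essential)
  57 | 1-10-1  (sole → essential)
  58 | -11010,1-101-
  59 | 1-1-11,1-10-1,1-101-
  63 | -11111,1--111,1-1-11
Essential prime implicants: -001-1, -11010, -11111, 0-1100, 0100-1, 01000-, 010110, 1--111, 1-10-1, 10--11, 1010--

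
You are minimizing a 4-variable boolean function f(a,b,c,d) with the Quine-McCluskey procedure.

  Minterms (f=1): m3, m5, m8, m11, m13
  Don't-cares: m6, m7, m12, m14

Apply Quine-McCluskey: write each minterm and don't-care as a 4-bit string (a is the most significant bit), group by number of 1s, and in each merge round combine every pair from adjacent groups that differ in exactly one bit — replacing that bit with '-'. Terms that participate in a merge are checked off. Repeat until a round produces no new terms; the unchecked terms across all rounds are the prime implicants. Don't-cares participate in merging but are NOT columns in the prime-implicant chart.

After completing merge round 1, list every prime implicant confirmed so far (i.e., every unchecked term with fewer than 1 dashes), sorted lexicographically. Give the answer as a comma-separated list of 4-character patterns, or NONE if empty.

size-2^0 implicants → 0011(✓)  0101(✓)  0110(✓)  0111(✓)  1000(✓)  1011(✓)  1100(✓)  1101(✓)  1110(✓)
size-2^1 implicants → -011  -101  -110  0-11  01-1  011-  1-00  11-0  110-
Unchecked terms (primes): -011, -101, -110, 0-11, 01-1, 011-, 1-00, 11-0, 110-

NONE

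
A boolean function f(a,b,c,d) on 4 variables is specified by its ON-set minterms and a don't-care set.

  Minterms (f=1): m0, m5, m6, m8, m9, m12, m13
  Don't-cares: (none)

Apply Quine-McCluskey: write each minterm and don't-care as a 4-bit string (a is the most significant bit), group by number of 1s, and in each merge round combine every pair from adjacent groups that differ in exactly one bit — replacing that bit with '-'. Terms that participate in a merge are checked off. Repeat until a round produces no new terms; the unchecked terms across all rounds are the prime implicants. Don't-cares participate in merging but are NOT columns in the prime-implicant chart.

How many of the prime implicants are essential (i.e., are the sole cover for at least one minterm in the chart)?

Round 0: 0000✓ 0101✓ 0110 1000✓ 1001✓ 1100✓ 1101✓
Round 1: -000 -101 1-00✓ 1-01✓ 100-✓ 110-✓
Round 2: 1-0-
PIs = {-000, -101, 0110, 1-0-}
Coverage chart:
  m0: -000 ←essential
  m5: -101 ←essential
  m6: 0110 ←essential
  m8: -000,1-0-
  m9: 1-0- ←essential
  m12: 1-0- ←essential
  m13: -101,1-0-
Essential: -000, -101, 0110, 1-0-

4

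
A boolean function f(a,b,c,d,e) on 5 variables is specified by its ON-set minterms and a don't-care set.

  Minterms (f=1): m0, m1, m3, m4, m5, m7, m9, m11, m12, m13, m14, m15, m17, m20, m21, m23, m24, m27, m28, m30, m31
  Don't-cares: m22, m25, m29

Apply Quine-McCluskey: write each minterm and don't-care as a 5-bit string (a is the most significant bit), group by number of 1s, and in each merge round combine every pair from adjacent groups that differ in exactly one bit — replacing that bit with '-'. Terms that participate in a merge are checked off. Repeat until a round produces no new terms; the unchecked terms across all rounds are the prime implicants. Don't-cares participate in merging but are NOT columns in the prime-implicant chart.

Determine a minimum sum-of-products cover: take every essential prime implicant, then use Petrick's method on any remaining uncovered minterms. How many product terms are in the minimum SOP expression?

7

[col 0] 00000*, 00001*, 00011*, 00100*, 00101*, 00111*, 01001*, 01011*, 01100*, 01101*, 01110*, 01111*, 10001*, 10100*, 10101*, 10110*, 10111*, 11000*, 11001*, 11011*, 11100*, 11101*, 11110*, 11111*
[col 1] -0001*, -0100*, -0101*, -0111*, -1001*, -1011*, -1100*, -1101*, -1110*, -1111*, 0-001*, 0-011*, 0-100*, 0-101*, 0-111*, 00-00*, 00-01*, 00-11*, 000-1*, 0000-*, 001-1*, 0010-*, 01-01*, 01-11*, 010-1*, 011-0*, 011-1*, 0110-*, 0111-*, 1-001*, 1-100*, 1-101*, 1-110*, 1-111*, 10-01*, 101-0*, 101-1*, 1010-*, 1011-*, 11-00*, 11-01*, 11-11*, 110-1*, 1100-*, 111-0*, 111-1*, 1110-*, 1111-*
[col 2] --001*, --100*, --101*, --111*, -0-01*, -01-1*, -010-*, -1-01*, -1-11*, -10-1*, -11-0*, -11-1*, -110-*, -111-*, 0--01*, 0--11*, 0-0-1*, 0-1-1*, 0-10-*, 00--1*, 00-0-, 01--1*, 011--*, 1--01*, 1-1-0*, 1-1-1*, 1-10-*, 1-11-*, 101--*, 11--1*, 11-0-, 111--*
[col 3] ---01, --1-1, --10-, -1--1, -11--, 0---1, 1-1--
Prime implicants: ---01, --1-1, --10-, -1--1, -11--, 0---1, 00-0-, 1-1--, 11-0-
PI chart (minterm → PIs covering it):
  0 | 00-0-  (sole → essential)
  1 | ---01,0---1,00-0-
  3 | 0---1  (sole → essential)
  4 | --10-,00-0-
  5 | ---01,--1-1,--10-,0---1,00-0-
  7 | --1-1,0---1
  9 | ---01,-1--1,0---1
  11 | -1--1,0---1
  12 | --10-,-11--
  13 | ---01,--1-1,--10-,-1--1,-11--,0---1
  14 | -11--  (sole → essential)
  15 | --1-1,-1--1,-11--,0---1
  17 | ---01  (sole → essential)
  20 | --10-,1-1--
  21 | ---01,--1-1,--10-,1-1--
  23 | --1-1,1-1--
  24 | 11-0-  (sole → essential)
  27 | -1--1  (sole → essential)
  28 | --10-,-11--,1-1--,11-0-
  30 | -11--,1-1--
  31 | --1-1,-1--1,-11--,1-1--
Essential prime implicants: ---01, -1--1, -11--, 0---1, 00-0-, 11-0-
Petrick residual → 1-1--
Minimum SOP uses 7 PIs: d'e + be + bc + a'e + a'b'd' + ac + abd'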